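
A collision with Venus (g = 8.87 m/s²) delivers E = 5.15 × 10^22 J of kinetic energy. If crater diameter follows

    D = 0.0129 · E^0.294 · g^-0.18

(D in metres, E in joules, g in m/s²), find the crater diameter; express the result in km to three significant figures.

D ≈ 41.4 km

E^0.294 = (5.15 × 10^22)^0.294 = 4.756 × 10^6
g^-0.18 = 8.87^-0.18 = 0.6751
D = 0.0129 × 4.756 × 10^6 × 0.6751 = 41419 m
   = 41.42 km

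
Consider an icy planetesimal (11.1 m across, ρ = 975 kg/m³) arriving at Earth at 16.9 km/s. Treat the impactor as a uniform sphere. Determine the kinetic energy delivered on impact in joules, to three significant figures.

E ≈ 9.97 × 10^13 J

v = 16900 m/s.
Mass m = (π/6) ρ d³ = (π/6) × 975 × (11.1)³ = 6.982 × 10^5 kg
E = ½ m v² = 0.5 × 6.982 × 10^5 × (16900)² = 9.971 × 10^13 J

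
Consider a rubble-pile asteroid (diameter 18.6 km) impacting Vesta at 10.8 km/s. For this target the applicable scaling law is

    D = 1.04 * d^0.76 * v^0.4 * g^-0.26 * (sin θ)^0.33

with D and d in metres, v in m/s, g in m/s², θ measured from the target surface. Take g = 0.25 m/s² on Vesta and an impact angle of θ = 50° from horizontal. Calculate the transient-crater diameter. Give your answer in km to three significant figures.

D ≈ 98.5 km

In SI units: d = 18600 m, v = 10800 m/s.
d^0.76 = 18600^0.76 = 1757
v^0.4 = 10800^0.4 = 41.06
g^-0.26 = 0.25^-0.26 = 1.434
(sin 50°)^0.33 = 0.7660^0.33 = 0.9158
D = 1.04 × 1757 × 41.06 × 1.434 × 0.9158 = 98531 m
   = 98.53 km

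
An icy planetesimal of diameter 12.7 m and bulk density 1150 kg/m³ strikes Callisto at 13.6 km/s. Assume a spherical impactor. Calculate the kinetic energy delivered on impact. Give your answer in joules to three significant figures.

E ≈ 1.14 × 10^14 J

v = 13600 m/s.
Mass m = (π/6) ρ d³ = (π/6) × 1150 × (12.7)³ = 1.233 × 10^6 kg
E = ½ m v² = 0.5 × 1.233 × 10^6 × (13600)² = 1.140 × 10^14 J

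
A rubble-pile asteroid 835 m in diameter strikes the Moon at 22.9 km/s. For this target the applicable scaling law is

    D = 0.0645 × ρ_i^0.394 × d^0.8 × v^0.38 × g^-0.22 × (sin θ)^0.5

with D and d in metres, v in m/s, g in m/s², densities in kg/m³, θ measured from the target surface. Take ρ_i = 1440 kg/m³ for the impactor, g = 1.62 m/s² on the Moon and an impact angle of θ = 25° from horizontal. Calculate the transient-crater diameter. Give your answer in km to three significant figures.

In SI units: v = 22900 m/s.
ρ_i^0.394 = 1440^0.394 = 17.55
d^0.8 = 835^0.8 = 217.4
v^0.38 = 22900^0.38 = 45.37
g^-0.22 = 1.62^-0.22 = 0.8993
(sin 25°)^0.5 = 0.4226^0.5 = 0.6501
D = 0.0645 × 17.55 × 217.4 × 45.37 × 0.8993 × 0.6501 = 6528 m
   = 6.528 km

D ≈ 6.53 km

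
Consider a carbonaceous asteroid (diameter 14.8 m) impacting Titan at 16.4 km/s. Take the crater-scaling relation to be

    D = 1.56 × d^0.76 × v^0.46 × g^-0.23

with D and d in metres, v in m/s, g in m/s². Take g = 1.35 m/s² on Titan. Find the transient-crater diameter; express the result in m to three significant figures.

In SI units: v = 16400 m/s.
d^0.76 = 14.8^0.76 = 7.752
v^0.46 = 16400^0.46 = 86.86
g^-0.23 = 1.35^-0.23 = 0.9333
D = 1.56 × 7.752 × 86.86 × 0.9333 = 980.3 m

D ≈ 980 m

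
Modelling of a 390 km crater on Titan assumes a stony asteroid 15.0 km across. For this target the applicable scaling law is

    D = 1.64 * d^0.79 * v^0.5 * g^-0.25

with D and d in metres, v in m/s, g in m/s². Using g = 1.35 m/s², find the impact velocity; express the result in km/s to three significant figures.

v ≈ 16.6 km/s

Rearranging for v: v = [D / (1.64 · 15000^0.79 · 1.35^-0.25)]^(1/0.5).
D = 390000 m.
15000^0.79 = 1991
1.35^-0.25 = 0.9277
Denominator = 1.64 × 1991 × 0.9277 = 3029
D / 3029 = 390000 / 3029 = 128.8
v = 128.8^(1/0.5) = 128.8^2 = 16589 m/s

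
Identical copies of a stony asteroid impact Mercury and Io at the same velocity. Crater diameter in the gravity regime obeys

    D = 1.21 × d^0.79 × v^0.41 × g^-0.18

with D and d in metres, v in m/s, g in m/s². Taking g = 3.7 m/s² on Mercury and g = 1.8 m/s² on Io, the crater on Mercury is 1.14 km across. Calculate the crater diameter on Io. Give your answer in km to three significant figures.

All impactor-dependent factors cancel in the ratio, leaving D_Io/D_Mercury = (g_Io/g_Mercury)^-0.18.
(1.8/3.7)^-0.18 = 0.4865^-0.18 = 1.138
D_Io = 1.138 × 1.14 km = 1.30 km

D ≈ 1.30 km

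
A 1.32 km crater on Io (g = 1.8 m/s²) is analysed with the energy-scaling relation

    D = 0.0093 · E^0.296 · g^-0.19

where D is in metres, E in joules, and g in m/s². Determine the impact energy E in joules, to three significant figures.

E ≈ 3.71 × 10^17 J

Rearranging: E = [D / (0.0093 · g^-0.19)]^(1/0.296).
D = 1320 m.
g^-0.19 = 1.8^-0.19 = 0.8943
D / (0.0093 × 0.8943) = 1320 / (8.317 × 10^-3) = 1.587 × 10^5
E = (1.587 × 10^5)^3.3784 = 3.712 × 10^17 J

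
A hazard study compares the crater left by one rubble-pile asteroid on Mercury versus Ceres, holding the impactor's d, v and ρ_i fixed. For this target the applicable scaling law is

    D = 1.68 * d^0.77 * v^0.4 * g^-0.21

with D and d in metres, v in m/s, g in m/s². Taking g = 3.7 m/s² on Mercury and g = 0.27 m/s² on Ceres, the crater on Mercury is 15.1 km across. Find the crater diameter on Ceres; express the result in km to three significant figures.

All impactor-dependent factors cancel in the ratio, leaving D_Ceres/D_Mercury = (g_Ceres/g_Mercury)^-0.21.
(0.27/3.7)^-0.21 = 0.07297^-0.21 = 1.733
D_Ceres = 1.733 × 15.1 km = 26.2 km

D ≈ 26.2 km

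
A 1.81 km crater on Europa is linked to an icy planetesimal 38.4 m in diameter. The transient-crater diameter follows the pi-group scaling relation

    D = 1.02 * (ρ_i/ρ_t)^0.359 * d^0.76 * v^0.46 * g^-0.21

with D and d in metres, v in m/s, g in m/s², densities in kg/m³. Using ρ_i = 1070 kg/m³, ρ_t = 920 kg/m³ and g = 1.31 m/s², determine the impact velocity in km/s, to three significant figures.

v ≈ 28.1 km/s

Rearranging for v: v = [D / (1.02 · (1070/920)^0.359 · 38.4^0.76 · 1.31^-0.21)]^(1/0.46).
D = 1810 m.
(1070/920)^0.359 = 1.056
38.4^0.76 = 16.00
1.31^-0.21 = 0.9449
Denominator = 1.02 × 1.056 × 16.00 × 0.9449 = 16.28
D / 16.28 = 1810 / 16.28 = 111.2
v = 111.2^(1/0.46) = 111.2^2.1739 = 28056 m/s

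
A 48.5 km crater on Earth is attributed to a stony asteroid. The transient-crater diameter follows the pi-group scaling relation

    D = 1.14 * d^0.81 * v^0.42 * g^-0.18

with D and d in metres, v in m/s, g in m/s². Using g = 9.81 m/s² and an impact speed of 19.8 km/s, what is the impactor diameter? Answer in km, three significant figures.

d ≈ 5.09 km

Rearranging for d: d = [D / (1.14 · 19800^0.42 · 9.81^-0.18)]^(1/0.81).
D = 48500 m.
19800^0.42 = 63.77
9.81^-0.18 = 0.6630
Denominator = 1.14 × 63.77 × 0.6630 = 48.20
D / 48.20 = 48500 / 48.20 = 1006
d = 1006^(1/0.81) = 1006^1.2346 = 5093 m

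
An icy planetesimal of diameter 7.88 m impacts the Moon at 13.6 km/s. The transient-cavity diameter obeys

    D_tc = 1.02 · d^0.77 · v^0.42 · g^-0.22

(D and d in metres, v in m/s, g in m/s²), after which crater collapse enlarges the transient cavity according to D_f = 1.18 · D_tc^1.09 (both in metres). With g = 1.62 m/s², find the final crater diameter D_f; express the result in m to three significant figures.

D_f ≈ 474 m

v = 13600 m/s.
d^0.77 = 7.88^0.77 = 4.901
v^0.42 = 13600^0.42 = 54.46
g^-0.22 = 1.62^-0.22 = 0.8993
D_tc = 1.02 × 4.901 × 54.46 × 0.8993 = 244.8 m
D_f = 1.18 × (244.8)^1.09 = 473.9 m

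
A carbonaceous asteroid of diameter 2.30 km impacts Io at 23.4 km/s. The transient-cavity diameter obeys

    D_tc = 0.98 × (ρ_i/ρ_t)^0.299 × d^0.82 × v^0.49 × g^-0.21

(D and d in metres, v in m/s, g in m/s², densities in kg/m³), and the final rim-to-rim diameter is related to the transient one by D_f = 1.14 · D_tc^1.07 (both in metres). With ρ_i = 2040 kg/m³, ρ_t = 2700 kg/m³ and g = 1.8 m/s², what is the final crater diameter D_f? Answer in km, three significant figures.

In SI: d = 2300 m, v = 23400 m/s.
(ρ_i/ρ_t)^0.299 = (2040/2700)^0.299 = 0.9196
d^0.82 = 2300^0.82 = 571.0
v^0.49 = 23400^0.49 = 138.3
g^-0.21 = 1.8^-0.21 = 0.8839
D_tc = 0.98 × 0.9196 × 571.0 × 138.3 × 0.8839 = 62910 m
D_f = 1.14 × (62910)^1.07 = 1.554 × 10^5 m
     = 155.4 km

D_f ≈ 155 km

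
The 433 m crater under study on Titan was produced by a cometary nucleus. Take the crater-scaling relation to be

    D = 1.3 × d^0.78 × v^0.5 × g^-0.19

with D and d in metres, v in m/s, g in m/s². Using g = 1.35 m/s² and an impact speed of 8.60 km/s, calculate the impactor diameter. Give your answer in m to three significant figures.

Rearranging for d: d = [D / (1.3 · 8600^0.5 · 1.35^-0.19)]^(1/0.78).
8600^0.5 = 92.74
1.35^-0.19 = 0.9446
Denominator = 1.3 × 92.74 × 0.9446 = 113.9
D / 113.9 = 433 / 113.9 = 3.802
d = 3.802^(1/0.78) = 3.802^1.2821 = 5.542 m

d ≈ 5.54 m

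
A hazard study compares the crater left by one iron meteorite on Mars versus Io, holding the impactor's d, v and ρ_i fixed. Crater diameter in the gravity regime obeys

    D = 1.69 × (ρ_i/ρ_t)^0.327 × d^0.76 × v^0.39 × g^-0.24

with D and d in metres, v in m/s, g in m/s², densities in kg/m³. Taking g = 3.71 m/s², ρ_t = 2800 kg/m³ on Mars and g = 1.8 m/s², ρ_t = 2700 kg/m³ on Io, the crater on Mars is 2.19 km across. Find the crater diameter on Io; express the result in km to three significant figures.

D ≈ 2.64 km

The impactor-only factors (d, v, ρ_i) cancel in the ratio, leaving D_Io/D_Mars = (g_Io/g_Mars)^-0.24 · (ρ_t,Mars/ρ_t,Io)^0.327.
(1.8/3.71)^-0.24 = 0.4852^-0.24 = 1.190
(2800/2700)^0.327 = 1.037^0.327 = 1.012
Ratio = 1.190 × 1.012 = 1.204
D_Io = 1.204 × 2.19 km = 2.64 km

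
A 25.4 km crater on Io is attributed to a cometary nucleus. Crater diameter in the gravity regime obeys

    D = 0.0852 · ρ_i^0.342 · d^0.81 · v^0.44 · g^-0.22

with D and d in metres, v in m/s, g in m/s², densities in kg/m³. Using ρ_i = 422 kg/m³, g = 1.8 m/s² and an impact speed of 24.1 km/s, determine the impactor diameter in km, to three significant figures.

Rearranging for d: d = [D / (0.0852 · 422^0.342 · 24100^0.44 · 1.8^-0.22)]^(1/0.81).
D = 25400 m.
422^0.342 = 7.904
24100^0.44 = 84.74
1.8^-0.22 = 0.8787
Denominator = 0.0852 × 7.904 × 84.74 × 0.8787 = 50.14
D / 50.14 = 25400 / 50.14 = 506.6
d = 506.6^(1/0.81) = 506.6^1.2346 = 2184 m

d ≈ 2.18 km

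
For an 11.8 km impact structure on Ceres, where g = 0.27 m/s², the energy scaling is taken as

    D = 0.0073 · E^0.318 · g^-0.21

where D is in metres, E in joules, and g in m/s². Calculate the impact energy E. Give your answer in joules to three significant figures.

Rearranging: E = [D / (0.0073 · g^-0.21)]^(1/0.318).
D = 11800 m.
g^-0.21 = 0.27^-0.21 = 1.316
D / (0.0073 × 1.316) = 11800 / (9.607 × 10^-3) = 1.228 × 10^6
E = (1.228 × 10^6)^3.1447 = 1.408 × 10^19 J

E ≈ 1.41 × 10^19 J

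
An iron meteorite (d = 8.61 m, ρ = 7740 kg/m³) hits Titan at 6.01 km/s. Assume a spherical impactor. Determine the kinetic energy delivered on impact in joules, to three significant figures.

E ≈ 4.67 × 10^13 J

v = 6010 m/s.
Mass m = (π/6) ρ d³ = (π/6) × 7740 × (8.61)³ = 2.587 × 10^6 kg
E = ½ m v² = 0.5 × 2.587 × 10^6 × (6010)² = 4.672 × 10^13 J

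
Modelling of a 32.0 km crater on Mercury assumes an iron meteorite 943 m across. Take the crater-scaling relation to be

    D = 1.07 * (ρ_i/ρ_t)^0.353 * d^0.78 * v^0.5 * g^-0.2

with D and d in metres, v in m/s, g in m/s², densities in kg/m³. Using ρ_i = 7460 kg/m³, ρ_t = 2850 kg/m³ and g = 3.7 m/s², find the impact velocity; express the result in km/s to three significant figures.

v ≈ 17.5 km/s

Rearranging for v: v = [D / (1.07 · (7460/2850)^0.353 · 943^0.78 · 3.7^-0.2)]^(1/0.5).
D = 32000 m.
(7460/2850)^0.353 = 1.404
943^0.78 = 209.0
3.7^-0.2 = 0.7698
Denominator = 1.07 × 1.404 × 209.0 × 0.7698 = 241.7
D / 241.7 = 32000 / 241.7 = 132.4
v = 132.4^(1/0.5) = 132.4^2 = 17530 m/s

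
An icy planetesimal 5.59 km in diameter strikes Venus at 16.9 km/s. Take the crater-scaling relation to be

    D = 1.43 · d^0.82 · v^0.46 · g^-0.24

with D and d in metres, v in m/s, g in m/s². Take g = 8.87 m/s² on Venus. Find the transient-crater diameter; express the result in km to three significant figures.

In SI units: d = 5590 m, v = 16900 m/s.
d^0.82 = 5590^0.82 = 1183
v^0.46 = 16900^0.46 = 88.07
g^-0.24 = 8.87^-0.24 = 0.5922
D = 1.43 × 1183 × 88.07 × 0.5922 = 88230 m
   = 88.23 km

D ≈ 88.2 km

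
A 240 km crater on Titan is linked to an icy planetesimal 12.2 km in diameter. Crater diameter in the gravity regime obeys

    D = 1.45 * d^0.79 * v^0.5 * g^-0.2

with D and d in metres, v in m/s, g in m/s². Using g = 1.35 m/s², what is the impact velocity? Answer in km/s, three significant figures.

v ≈ 10.8 km/s

Rearranging for v: v = [D / (1.45 · 12200^0.79 · 1.35^-0.2)]^(1/0.5).
D = 240000 m.
12200^0.79 = 1691
1.35^-0.2 = 0.9417
Denominator = 1.45 × 1691 × 0.9417 = 2309
D / 2309 = 240000 / 2309 = 103.9
v = 103.9^(1/0.5) = 103.9^2 = 10795 m/s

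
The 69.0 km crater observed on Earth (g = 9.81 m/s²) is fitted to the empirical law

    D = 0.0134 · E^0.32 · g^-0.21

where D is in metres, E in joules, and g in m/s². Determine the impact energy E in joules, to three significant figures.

E ≈ 4.22 × 10^21 J

Rearranging: E = [D / (0.0134 · g^-0.21)]^(1/0.32).
D = 69000 m.
g^-0.21 = 9.81^-0.21 = 0.6191
D / (0.0134 × 0.6191) = 69000 / (8.296 × 10^-3) = 8.317 × 10^6
E = (8.317 × 10^6)^3.125 = 4.216 × 10^21 J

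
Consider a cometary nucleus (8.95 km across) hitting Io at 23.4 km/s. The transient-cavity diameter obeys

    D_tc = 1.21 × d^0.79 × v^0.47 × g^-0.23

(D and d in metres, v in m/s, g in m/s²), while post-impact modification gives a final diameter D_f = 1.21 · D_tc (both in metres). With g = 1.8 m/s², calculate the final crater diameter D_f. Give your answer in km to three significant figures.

In SI: d = 8950 m, v = 23400 m/s.
d^0.79 = 8950^0.79 = 1324
v^0.47 = 23400^0.47 = 113.1
g^-0.23 = 1.8^-0.23 = 0.8735
D_tc = 1.21 × 1324 × 113.1 × 0.8735 = 1.583 × 10^5 m
D_f = 1.21 × 1.583 × 10^5 = 1.915 × 10^5 m
     = 191.5 km

D_f ≈ 192 km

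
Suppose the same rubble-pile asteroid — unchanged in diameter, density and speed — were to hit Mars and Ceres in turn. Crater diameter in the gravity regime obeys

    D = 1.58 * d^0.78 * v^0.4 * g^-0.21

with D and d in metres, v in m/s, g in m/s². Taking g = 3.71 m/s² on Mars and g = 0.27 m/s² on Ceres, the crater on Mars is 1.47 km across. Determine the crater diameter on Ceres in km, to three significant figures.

All impactor-dependent factors cancel in the ratio, leaving D_Ceres/D_Mars = (g_Ceres/g_Mars)^-0.21.
(0.27/3.71)^-0.21 = 0.07278^-0.21 = 1.734
D_Ceres = 1.734 × 1.47 km = 2.55 km

D ≈ 2.55 km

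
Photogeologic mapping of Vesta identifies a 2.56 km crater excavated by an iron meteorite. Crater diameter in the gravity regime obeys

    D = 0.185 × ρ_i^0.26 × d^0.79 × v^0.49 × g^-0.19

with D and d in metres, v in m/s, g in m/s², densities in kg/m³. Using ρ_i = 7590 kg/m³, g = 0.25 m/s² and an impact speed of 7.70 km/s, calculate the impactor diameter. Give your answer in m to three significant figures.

d ≈ 25.7 m

Rearranging for d: d = [D / (0.185 · 7590^0.26 · 7700^0.49 · 0.25^-0.19)]^(1/0.79).
D = 2560 m.
7590^0.26 = 10.21
7700^0.49 = 80.24
0.25^-0.19 = 1.301
Denominator = 0.185 × 10.21 × 80.24 × 1.301 = 197.2
D / 197.2 = 2560 / 197.2 = 12.98
d = 12.98^(1/0.79) = 12.98^1.2658 = 25.66 m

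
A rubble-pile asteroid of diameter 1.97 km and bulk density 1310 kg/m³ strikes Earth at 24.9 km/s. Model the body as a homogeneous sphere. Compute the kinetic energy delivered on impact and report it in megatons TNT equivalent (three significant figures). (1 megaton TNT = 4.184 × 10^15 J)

d = 1970 m; v = 24900 m/s.
Mass m = (π/6) ρ d³ = (π/6) × 1310 × (1970)³ = 5.244 × 10^12 kg
E = ½ m v² = 0.5 × 5.244 × 10^12 × (24900)² = 1.626 × 10^21 J
   = 1.626 × 10^21 / 4.184×10^15 = 3.886 × 10^5 Mt

E ≈ 3.89 × 10^5 Mt TNT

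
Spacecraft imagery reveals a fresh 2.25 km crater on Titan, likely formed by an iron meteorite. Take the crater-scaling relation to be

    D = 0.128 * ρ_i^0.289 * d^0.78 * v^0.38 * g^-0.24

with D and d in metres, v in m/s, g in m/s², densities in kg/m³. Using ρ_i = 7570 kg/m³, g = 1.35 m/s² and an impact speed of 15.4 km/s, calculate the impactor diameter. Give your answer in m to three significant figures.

Rearranging for d: d = [D / (0.128 · 7570^0.289 · 15400^0.38 · 1.35^-0.24)]^(1/0.78).
D = 2250 m.
7570^0.289 = 13.21
15400^0.38 = 39.02
1.35^-0.24 = 0.9305
Denominator = 0.128 × 13.21 × 39.02 × 0.9305 = 61.39
D / 61.39 = 2250 / 61.39 = 36.65
d = 36.65^(1/0.78) = 36.65^1.2821 = 101.2 m

d ≈ 101 m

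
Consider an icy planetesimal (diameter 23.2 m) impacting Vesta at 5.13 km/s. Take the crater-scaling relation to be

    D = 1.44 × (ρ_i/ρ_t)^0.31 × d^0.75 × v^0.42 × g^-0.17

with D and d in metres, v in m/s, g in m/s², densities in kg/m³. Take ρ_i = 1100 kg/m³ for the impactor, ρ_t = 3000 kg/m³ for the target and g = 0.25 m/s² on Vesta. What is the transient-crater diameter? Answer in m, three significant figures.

In SI units: v = 5130 m/s.
(ρ_i/ρ_t)^0.31 = (1100/3000)^0.31 = 0.7327
d^0.75 = 23.2^0.75 = 10.57
v^0.42 = 5130^0.42 = 36.16
g^-0.17 = 0.25^-0.17 = 1.266
D = 1.44 × 0.7327 × 10.57 × 36.16 × 1.266 = 510.5 m

D ≈ 511 m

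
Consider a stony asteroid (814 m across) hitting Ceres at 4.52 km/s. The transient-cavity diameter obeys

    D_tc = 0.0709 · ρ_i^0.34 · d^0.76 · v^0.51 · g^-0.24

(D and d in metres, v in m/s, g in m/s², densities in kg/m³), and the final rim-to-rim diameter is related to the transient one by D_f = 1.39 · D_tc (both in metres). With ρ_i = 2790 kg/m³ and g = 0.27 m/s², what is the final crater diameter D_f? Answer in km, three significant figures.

D_f ≈ 23.9 km

v = 4520 m/s.
ρ_i^0.34 = 2790^0.34 = 14.84
d^0.76 = 814^0.76 = 163.0
v^0.51 = 4520^0.51 = 73.13
g^-0.24 = 0.27^-0.24 = 1.369
D_tc = 0.0709 × 14.84 × 163.0 × 73.13 × 1.369 = 17170 m
D_f = 1.39 × 17170 = 23866 m
     = 23.87 km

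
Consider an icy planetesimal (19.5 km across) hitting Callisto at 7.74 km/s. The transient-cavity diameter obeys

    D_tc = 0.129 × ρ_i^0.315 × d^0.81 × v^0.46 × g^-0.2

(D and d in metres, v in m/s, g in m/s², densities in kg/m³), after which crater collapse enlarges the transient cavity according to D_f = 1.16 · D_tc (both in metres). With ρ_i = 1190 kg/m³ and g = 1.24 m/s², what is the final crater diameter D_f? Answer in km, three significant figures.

D_f ≈ 245 km

In SI: d = 19500 m, v = 7740 m/s.
ρ_i^0.315 = 1190^0.315 = 9.307
d^0.81 = 19500^0.81 = 2985
v^0.46 = 7740^0.46 = 61.49
g^-0.2 = 1.24^-0.2 = 0.9579
D_tc = 0.129 × 9.307 × 2985 × 61.49 × 0.9579 = 2.111 × 10^5 m
D_f = 1.16 × 2.111 × 10^5 = 2.449 × 10^5 m
     = 244.9 km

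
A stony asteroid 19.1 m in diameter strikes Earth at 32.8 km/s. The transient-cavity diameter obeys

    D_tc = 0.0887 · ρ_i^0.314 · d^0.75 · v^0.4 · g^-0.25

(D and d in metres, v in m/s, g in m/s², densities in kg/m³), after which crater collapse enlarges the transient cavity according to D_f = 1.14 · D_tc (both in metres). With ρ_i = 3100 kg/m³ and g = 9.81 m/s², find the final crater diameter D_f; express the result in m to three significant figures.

D_f ≈ 417 m

v = 32800 m/s.
ρ_i^0.314 = 3100^0.314 = 12.48
d^0.75 = 19.1^0.75 = 9.136
v^0.4 = 32800^0.4 = 64.02
g^-0.25 = 9.81^-0.25 = 0.5650
D_tc = 0.0887 × 12.48 × 9.136 × 64.02 × 0.5650 = 365.8 m
D_f = 1.14 × 365.8 = 417.0 m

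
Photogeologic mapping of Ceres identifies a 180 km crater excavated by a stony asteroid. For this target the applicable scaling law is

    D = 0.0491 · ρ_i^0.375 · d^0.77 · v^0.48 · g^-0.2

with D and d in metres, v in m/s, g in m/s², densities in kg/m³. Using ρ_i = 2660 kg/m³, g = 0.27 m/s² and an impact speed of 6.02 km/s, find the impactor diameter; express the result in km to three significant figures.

Rearranging for d: d = [D / (0.0491 · 2660^0.375 · 6020^0.48 · 0.27^-0.2)]^(1/0.77).
D = 180000 m.
2660^0.375 = 19.25
6020^0.48 = 65.19
0.27^-0.2 = 1.299
Denominator = 0.0491 × 19.25 × 65.19 × 1.299 = 80.04
D / 80.04 = 180000 / 80.04 = 2249
d = 2249^(1/0.77) = 2249^1.2987 = 22554 m

d ≈ 22.6 km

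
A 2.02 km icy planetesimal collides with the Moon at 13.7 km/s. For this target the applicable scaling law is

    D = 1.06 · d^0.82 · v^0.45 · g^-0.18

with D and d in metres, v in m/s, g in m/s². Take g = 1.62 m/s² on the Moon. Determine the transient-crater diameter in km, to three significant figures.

In SI units: d = 2020 m, v = 13700 m/s.
d^0.82 = 2020^0.82 = 513.3
v^0.45 = 13700^0.45 = 72.70
g^-0.18 = 1.62^-0.18 = 0.9168
D = 1.06 × 513.3 × 72.70 × 0.9168 = 36265 m
   = 36.26 km

D ≈ 36.3 km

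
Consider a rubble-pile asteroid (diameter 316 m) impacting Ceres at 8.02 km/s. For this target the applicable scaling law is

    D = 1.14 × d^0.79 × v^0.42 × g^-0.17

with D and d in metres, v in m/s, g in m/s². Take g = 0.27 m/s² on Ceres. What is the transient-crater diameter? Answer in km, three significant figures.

D ≈ 5.86 km

In SI units: v = 8020 m/s.
d^0.79 = 316^0.79 = 94.35
v^0.42 = 8020^0.42 = 43.63
g^-0.17 = 0.27^-0.17 = 1.249
D = 1.14 × 94.35 × 43.63 × 1.249 = 5861 m
   = 5.861 km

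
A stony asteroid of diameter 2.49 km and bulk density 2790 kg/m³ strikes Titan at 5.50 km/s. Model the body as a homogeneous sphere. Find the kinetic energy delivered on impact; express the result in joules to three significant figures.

E ≈ 3.41 × 10^20 J

d = 2490 m; v = 5500 m/s.
Mass m = (π/6) ρ d³ = (π/6) × 2790 × (2490)³ = 2.255 × 10^13 kg
E = ½ m v² = 0.5 × 2.255 × 10^13 × (5500)² = 3.411 × 10^20 J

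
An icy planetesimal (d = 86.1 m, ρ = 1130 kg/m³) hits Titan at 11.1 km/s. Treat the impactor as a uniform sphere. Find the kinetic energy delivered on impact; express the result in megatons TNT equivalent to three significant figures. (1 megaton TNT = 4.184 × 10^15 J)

v = 11100 m/s.
Mass m = (π/6) ρ d³ = (π/6) × 1130 × (86.1)³ = 3.776 × 10^8 kg
E = ½ m v² = 0.5 × 3.776 × 10^8 × (11100)² = 2.326 × 10^16 J
   = 2.326 × 10^16 / 4.184×10^15 = 5.559 Mt

E ≈ 5.56 Mt TNT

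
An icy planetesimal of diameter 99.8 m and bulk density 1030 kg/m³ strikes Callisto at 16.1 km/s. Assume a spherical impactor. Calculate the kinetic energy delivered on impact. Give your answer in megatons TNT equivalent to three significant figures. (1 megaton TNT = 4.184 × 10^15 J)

E ≈ 16.6 Mt TNT

v = 16100 m/s.
Mass m = (π/6) ρ d³ = (π/6) × 1030 × (99.8)³ = 5.361 × 10^8 kg
E = ½ m v² = 0.5 × 5.361 × 10^8 × (16100)² = 6.948 × 10^16 J
   = 6.948 × 10^16 / 4.184×10^15 = 16.61 Mt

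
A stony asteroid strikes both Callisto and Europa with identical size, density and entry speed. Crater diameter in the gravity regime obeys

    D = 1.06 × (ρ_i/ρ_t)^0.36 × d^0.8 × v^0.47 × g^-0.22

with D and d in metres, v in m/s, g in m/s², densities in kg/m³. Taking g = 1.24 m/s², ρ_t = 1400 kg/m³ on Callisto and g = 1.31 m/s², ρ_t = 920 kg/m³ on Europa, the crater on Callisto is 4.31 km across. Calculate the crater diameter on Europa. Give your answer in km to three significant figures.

D ≈ 4.95 km

The impactor-only factors (d, v, ρ_i) cancel in the ratio, leaving D_Europa/D_Callisto = (g_Europa/g_Callisto)^-0.22 · (ρ_t,Callisto/ρ_t,Europa)^0.36.
(1.31/1.24)^-0.22 = 1.056^-0.22 = 0.9881
(1400/920)^0.36 = 1.522^0.36 = 1.163
Ratio = 0.9881 × 1.163 = 1.149
D_Europa = 1.149 × 4.31 km = 4.95 km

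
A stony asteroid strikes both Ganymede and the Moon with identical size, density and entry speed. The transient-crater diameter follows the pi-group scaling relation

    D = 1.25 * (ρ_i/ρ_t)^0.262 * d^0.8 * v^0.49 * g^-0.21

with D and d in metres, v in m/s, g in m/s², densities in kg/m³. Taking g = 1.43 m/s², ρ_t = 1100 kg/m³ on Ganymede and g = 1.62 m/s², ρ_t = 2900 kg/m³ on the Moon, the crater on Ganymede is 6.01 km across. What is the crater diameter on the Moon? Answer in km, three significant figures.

D ≈ 4.54 km

The impactor-only factors (d, v, ρ_i) cancel in the ratio, leaving D_Moon/D_Ganymede = (g_Moon/g_Ganymede)^-0.21 · (ρ_t,Ganymede/ρ_t,Moon)^0.262.
(1.62/1.43)^-0.21 = 1.133^-0.21 = 0.9741
(1100/2900)^0.262 = 0.3793^0.262 = 0.7757
Ratio = 0.9741 × 0.7757 = 0.7556
D_Moon = 0.7556 × 6.01 km = 4.54 km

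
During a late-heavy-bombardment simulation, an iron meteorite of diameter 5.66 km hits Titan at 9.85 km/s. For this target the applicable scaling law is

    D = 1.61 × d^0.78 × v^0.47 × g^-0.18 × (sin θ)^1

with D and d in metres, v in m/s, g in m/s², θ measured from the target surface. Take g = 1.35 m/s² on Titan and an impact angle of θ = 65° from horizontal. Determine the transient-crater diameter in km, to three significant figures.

In SI units: d = 5660 m, v = 9850 m/s.
d^0.78 = 5660^0.78 = 845.7
v^0.47 = 9850^0.47 = 75.32
g^-0.18 = 1.35^-0.18 = 0.9474
(sin 65°)^1 = 0.9063^1 = 0.9063
D = 1.61 × 845.7 × 75.32 × 0.9474 × 0.9063 = 88056 m
   = 88.06 km

D ≈ 88.1 km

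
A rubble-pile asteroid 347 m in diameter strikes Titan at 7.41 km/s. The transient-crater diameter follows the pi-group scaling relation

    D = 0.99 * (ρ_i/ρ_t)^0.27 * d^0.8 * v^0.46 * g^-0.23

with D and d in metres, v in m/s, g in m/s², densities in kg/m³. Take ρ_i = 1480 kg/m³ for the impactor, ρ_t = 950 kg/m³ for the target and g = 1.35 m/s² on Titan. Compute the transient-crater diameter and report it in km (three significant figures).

In SI units: v = 7410 m/s.
(ρ_i/ρ_t)^0.27 = (1480/950)^0.27 = 1.127
d^0.8 = 347^0.8 = 107.7
v^0.46 = 7410^0.46 = 60.27
g^-0.23 = 1.35^-0.23 = 0.9333
D = 0.99 × 1.127 × 107.7 × 60.27 × 0.9333 = 6759 m
   = 6.759 km

D ≈ 6.76 km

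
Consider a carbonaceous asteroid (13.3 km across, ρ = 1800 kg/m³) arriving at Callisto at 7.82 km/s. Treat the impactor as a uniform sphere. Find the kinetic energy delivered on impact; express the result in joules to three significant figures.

E ≈ 6.78 × 10^22 J

d = 13300 m; v = 7820 m/s.
Mass m = (π/6) ρ d³ = (π/6) × 1800 × (13300)³ = 2.217 × 10^15 kg
E = ½ m v² = 0.5 × 2.217 × 10^15 × (7820)² = 6.779 × 10^22 J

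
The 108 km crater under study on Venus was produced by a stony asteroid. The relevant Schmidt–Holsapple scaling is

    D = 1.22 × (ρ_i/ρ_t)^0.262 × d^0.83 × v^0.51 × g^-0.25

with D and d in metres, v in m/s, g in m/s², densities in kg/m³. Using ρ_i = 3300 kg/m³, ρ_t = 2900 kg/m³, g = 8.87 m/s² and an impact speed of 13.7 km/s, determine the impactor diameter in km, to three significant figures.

d ≈ 4.86 km

Rearranging for d: d = [D / (1.22 · (3300/2900)^0.262 · 13700^0.51 · 8.87^-0.25)]^(1/0.83).
D = 108000 m.
(3300/2900)^0.262 = 1.034
13700^0.51 = 128.7
8.87^-0.25 = 0.5795
Denominator = 1.22 × 1.034 × 128.7 × 0.5795 = 94.08
D / 94.08 = 108000 / 94.08 = 1148
d = 1148^(1/0.83) = 1148^1.2048 = 4860 m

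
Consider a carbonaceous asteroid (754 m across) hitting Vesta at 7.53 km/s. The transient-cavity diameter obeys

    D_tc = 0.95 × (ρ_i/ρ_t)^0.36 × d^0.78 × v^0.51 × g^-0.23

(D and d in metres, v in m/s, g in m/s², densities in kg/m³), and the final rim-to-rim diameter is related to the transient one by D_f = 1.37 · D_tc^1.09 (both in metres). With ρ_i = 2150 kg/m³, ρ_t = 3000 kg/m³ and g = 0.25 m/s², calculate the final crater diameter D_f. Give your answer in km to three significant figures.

v = 7530 m/s.
(ρ_i/ρ_t)^0.36 = (2150/3000)^0.36 = 0.8870
d^0.78 = 754^0.78 = 175.5
v^0.51 = 7530^0.51 = 94.88
g^-0.23 = 0.25^-0.23 = 1.376
D_tc = 0.95 × 0.8870 × 175.5 × 94.88 × 1.376 = 19310 m
D_f = 1.37 × (19310)^1.09 = 64302 m
     = 64.30 km

D_f ≈ 64.3 km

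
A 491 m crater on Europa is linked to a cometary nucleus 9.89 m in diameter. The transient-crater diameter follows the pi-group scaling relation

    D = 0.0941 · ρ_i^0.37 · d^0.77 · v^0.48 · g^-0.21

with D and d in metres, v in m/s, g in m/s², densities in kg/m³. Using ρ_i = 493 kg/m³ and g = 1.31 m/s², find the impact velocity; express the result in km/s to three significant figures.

Rearranging for v: v = [D / (0.0941 · 493^0.37 · 9.89^0.77 · 1.31^-0.21)]^(1/0.48).
493^0.37 = 9.916
9.89^0.77 = 5.838
1.31^-0.21 = 0.9449
Denominator = 0.0941 × 9.916 × 5.838 × 0.9449 = 5.147
D / 5.147 = 491 / 5.147 = 95.40
v = 95.40^(1/0.48) = 95.40^2.0833 = 13304 m/s

v ≈ 13.3 km/s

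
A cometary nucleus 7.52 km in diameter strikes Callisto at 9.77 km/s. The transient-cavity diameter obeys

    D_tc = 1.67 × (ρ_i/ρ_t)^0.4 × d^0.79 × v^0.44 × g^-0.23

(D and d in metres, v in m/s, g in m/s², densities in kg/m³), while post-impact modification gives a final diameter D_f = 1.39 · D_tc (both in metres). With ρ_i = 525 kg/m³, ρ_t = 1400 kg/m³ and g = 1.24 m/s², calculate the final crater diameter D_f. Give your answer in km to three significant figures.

D_f ≈ 98.1 km

In SI: d = 7520 m, v = 9770 m/s.
(ρ_i/ρ_t)^0.4 = (525/1400)^0.4 = 0.6755
d^0.79 = 7520^0.79 = 1154
v^0.44 = 9770^0.44 = 56.96
g^-0.23 = 1.24^-0.23 = 0.9517
D_tc = 1.67 × 0.6755 × 1154 × 56.96 × 0.9517 = 70570 m
D_f = 1.39 × 70570 = 98092 m
     = 98.09 km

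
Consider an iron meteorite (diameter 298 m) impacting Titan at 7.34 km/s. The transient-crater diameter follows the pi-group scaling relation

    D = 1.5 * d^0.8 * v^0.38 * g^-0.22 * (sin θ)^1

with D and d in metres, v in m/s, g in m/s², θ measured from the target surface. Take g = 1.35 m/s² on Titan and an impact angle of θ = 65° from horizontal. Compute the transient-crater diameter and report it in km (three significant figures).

D ≈ 3.57 km

In SI units: v = 7340 m/s.
d^0.8 = 298^0.8 = 95.36
v^0.38 = 7340^0.38 = 29.44
g^-0.22 = 1.35^-0.22 = 0.9361
(sin 65°)^1 = 0.9063^1 = 0.9063
D = 1.5 × 95.36 × 29.44 × 0.9361 × 0.9063 = 3573 m
   = 3.573 km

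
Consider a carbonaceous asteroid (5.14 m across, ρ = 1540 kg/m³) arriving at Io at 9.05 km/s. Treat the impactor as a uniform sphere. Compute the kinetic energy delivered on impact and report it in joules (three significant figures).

E ≈ 4.48 × 10^12 J

v = 9050 m/s.
Mass m = (π/6) ρ d³ = (π/6) × 1540 × (5.14)³ = 1.095 × 10^5 kg
E = ½ m v² = 0.5 × 1.095 × 10^5 × (9050)² = 4.484 × 10^12 J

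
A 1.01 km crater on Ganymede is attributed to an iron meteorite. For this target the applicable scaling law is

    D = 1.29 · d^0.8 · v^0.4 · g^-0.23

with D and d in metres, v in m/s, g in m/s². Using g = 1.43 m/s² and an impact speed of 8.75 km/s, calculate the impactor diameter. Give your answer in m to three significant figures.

d ≈ 49.1 m

Rearranging for d: d = [D / (1.29 · 8750^0.4 · 1.43^-0.23)]^(1/0.8).
D = 1010 m.
8750^0.4 = 37.74
1.43^-0.23 = 0.9210
Denominator = 1.29 × 37.74 × 0.9210 = 44.84
D / 44.84 = 1010 / 44.84 = 22.52
d = 22.52^(1/0.8) = 22.52^1.25 = 49.06 m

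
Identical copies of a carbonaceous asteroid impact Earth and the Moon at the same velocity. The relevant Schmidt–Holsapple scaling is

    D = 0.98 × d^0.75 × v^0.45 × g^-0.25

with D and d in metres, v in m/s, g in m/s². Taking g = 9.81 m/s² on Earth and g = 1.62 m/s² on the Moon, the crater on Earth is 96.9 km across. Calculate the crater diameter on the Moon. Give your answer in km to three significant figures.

All impactor-dependent factors cancel in the ratio, leaving D_Moon/D_Earth = (g_Moon/g_Earth)^-0.25.
(1.62/9.81)^-0.25 = 0.1651^-0.25 = 1.569
D_Moon = 1.569 × 96.9 km = 152 km

D ≈ 152 km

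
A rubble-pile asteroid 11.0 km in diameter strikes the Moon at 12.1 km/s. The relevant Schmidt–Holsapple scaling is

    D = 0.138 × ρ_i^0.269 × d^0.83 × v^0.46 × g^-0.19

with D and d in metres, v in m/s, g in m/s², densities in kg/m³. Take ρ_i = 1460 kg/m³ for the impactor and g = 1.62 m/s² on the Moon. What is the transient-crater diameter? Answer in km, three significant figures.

D ≈ 153 km

In SI units: d = 11000 m, v = 12100 m/s.
ρ_i^0.269 = 1460^0.269 = 7.099
d^0.83 = 11000^0.83 = 2261
v^0.46 = 12100^0.46 = 75.52
g^-0.19 = 1.62^-0.19 = 0.9124
D = 0.138 × 7.099 × 2261 × 75.52 × 0.9124 = 1.526 × 10^5 m
   = 152.6 km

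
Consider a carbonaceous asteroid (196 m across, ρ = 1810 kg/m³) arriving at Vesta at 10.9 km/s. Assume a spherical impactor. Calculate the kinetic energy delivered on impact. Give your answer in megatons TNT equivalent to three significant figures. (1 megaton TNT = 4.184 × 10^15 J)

v = 10900 m/s.
Mass m = (π/6) ρ d³ = (π/6) × 1810 × (196)³ = 7.136 × 10^9 kg
E = ½ m v² = 0.5 × 7.136 × 10^9 × (10900)² = 4.239 × 10^17 J
   = 4.239 × 10^17 / 4.184×10^15 = 101.3 Mt

E ≈ 101 Mt TNT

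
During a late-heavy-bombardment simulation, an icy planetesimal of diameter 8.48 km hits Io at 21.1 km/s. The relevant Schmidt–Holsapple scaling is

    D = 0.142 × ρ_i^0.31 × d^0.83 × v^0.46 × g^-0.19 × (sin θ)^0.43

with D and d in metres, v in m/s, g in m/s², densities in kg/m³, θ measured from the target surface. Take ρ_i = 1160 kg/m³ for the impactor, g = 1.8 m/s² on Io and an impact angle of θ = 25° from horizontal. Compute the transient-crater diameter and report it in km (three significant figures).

D ≈ 139 km

In SI units: d = 8480 m, v = 21100 m/s.
ρ_i^0.31 = 1160^0.31 = 8.912
d^0.83 = 8480^0.83 = 1822
v^0.46 = 21100^0.46 = 97.54
g^-0.19 = 1.8^-0.19 = 0.8943
(sin 25°)^0.43 = 0.4226^0.43 = 0.6905
D = 0.142 × 8.912 × 1822 × 97.54 × 0.8943 × 0.6905 = 1.389 × 10^5 m
   = 138.9 km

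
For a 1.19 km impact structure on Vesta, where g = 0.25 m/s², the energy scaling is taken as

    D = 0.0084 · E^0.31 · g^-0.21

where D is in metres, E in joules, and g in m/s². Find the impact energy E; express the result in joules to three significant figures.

E ≈ 1.62 × 10^16 J

Rearranging: E = [D / (0.0084 · g^-0.21)]^(1/0.31).
D = 1190 m.
g^-0.21 = 0.25^-0.21 = 1.338
D / (0.0084 × 1.338) = 1190 / (0.01124) = 1.059 × 10^5
E = (1.059 × 10^5)^3.2258 = 1.619 × 10^16 J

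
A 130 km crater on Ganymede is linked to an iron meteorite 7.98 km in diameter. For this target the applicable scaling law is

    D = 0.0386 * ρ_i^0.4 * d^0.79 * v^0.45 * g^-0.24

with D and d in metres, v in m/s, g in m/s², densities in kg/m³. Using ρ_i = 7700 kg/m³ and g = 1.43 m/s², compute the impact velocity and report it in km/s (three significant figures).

Rearranging for v: v = [D / (0.0386 · 7700^0.4 · 7980^0.79 · 1.43^-0.24)]^(1/0.45).
D = 130000 m.
7700^0.4 = 35.86
7980^0.79 = 1209
1.43^-0.24 = 0.9177
Denominator = 0.0386 × 35.86 × 1209 × 0.9177 = 1536
D / 1536 = 130000 / 1536 = 84.64
v = 84.64^(1/0.45) = 84.64^2.2222 = 19207 m/s

v ≈ 19.2 km/s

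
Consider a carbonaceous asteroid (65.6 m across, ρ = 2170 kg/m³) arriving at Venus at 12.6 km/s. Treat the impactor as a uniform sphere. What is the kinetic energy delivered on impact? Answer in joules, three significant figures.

v = 12600 m/s.
Mass m = (π/6) ρ d³ = (π/6) × 2170 × (65.6)³ = 3.208 × 10^8 kg
E = ½ m v² = 0.5 × 3.208 × 10^8 × (12600)² = 2.547 × 10^16 J

E ≈ 2.55 × 10^16 J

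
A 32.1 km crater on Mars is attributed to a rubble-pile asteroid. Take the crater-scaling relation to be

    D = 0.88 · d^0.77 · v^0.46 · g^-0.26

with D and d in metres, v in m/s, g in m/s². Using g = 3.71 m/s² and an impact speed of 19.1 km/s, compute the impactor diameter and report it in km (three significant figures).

d ≈ 3.63 km

Rearranging for d: d = [D / (0.88 · 19100^0.46 · 3.71^-0.26)]^(1/0.77).
D = 32100 m.
19100^0.46 = 93.17
3.71^-0.26 = 0.7112
Denominator = 0.88 × 93.17 × 0.7112 = 58.31
D / 58.31 = 32100 / 58.31 = 550.5
d = 550.5^(1/0.77) = 550.5^1.2987 = 3626 m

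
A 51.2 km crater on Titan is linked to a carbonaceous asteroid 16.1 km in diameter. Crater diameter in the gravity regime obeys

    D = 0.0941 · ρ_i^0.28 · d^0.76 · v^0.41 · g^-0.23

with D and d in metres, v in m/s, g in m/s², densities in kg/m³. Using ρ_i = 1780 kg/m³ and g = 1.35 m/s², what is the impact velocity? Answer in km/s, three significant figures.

v ≈ 11.1 km/s

Rearranging for v: v = [D / (0.0941 · 1780^0.28 · 16100^0.76 · 1.35^-0.23)]^(1/0.41).
D = 51200 m.
1780^0.28 = 8.131
16100^0.76 = 1575
1.35^-0.23 = 0.9333
Denominator = 0.0941 × 8.131 × 1575 × 0.9333 = 1125
D / 1125 = 51200 / 1125 = 45.51
v = 45.51^(1/0.41) = 45.51^2.439 = 11069 m/s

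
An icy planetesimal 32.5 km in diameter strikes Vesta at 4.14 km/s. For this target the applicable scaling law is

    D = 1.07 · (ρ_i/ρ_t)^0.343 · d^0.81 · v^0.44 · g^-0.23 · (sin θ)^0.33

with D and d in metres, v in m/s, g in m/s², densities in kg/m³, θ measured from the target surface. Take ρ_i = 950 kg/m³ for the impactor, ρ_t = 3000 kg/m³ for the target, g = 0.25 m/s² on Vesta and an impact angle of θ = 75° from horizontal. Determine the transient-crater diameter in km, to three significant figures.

D ≈ 173 km

In SI units: d = 32500 m, v = 4140 m/s.
(ρ_i/ρ_t)^0.343 = (950/3000)^0.343 = 0.6741
d^0.81 = 32500^0.81 = 4515
v^0.44 = 4140^0.44 = 39.04
g^-0.23 = 0.25^-0.23 = 1.376
(sin 75°)^0.33 = 0.9659^0.33 = 0.9886
D = 1.07 × 0.6741 × 4515 × 39.04 × 1.376 × 0.9886 = 1.729 × 10^5 m
   = 172.9 km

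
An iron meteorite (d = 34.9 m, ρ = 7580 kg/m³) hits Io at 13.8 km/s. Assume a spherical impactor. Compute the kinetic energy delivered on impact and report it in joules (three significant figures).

E ≈ 1.61 × 10^16 J

v = 13800 m/s.
Mass m = (π/6) ρ d³ = (π/6) × 7580 × (34.9)³ = 1.687 × 10^8 kg
E = ½ m v² = 0.5 × 1.687 × 10^8 × (13800)² = 1.606 × 10^16 J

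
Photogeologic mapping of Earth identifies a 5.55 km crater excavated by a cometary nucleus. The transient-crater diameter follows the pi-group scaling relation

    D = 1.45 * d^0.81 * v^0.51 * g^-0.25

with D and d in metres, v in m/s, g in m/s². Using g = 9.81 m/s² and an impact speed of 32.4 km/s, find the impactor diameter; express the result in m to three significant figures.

d ≈ 77.5 m

Rearranging for d: d = [D / (1.45 · 32400^0.51 · 9.81^-0.25)]^(1/0.81).
D = 5550 m.
32400^0.51 = 199.7
9.81^-0.25 = 0.5650
Denominator = 1.45 × 199.7 × 0.5650 = 163.6
D / 163.6 = 5550 / 163.6 = 33.92
d = 33.92^(1/0.81) = 33.92^1.2346 = 77.54 m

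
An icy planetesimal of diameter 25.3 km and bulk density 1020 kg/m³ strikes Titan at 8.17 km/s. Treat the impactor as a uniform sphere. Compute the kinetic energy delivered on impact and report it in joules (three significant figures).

d = 25300 m; v = 8170 m/s.
Mass m = (π/6) ρ d³ = (π/6) × 1020 × (25300)³ = 8.649 × 10^15 kg
E = ½ m v² = 0.5 × 8.649 × 10^15 × (8170)² = 2.887 × 10^23 J

E ≈ 2.89 × 10^23 J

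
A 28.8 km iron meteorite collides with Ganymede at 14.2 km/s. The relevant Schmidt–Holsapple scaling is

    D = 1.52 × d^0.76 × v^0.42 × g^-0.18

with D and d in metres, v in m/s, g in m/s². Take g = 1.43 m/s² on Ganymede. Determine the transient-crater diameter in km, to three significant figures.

In SI units: d = 28800 m, v = 14200 m/s.
d^0.76 = 28800^0.76 = 2450
v^0.42 = 14200^0.42 = 55.46
g^-0.18 = 1.43^-0.18 = 0.9376
D = 1.52 × 2450 × 55.46 × 0.9376 = 1.936 × 10^5 m
   = 193.6 km

D ≈ 194 km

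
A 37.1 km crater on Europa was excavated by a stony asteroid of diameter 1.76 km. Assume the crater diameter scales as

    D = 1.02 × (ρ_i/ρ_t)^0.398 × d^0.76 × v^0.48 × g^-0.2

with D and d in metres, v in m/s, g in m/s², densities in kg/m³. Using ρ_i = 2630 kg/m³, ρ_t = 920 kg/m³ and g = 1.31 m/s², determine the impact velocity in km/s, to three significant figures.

Rearranging for v: v = [D / (1.02 · (2630/920)^0.398 · 1760^0.76 · 1.31^-0.2)]^(1/0.48).
D = 37100 m.
(2630/920)^0.398 = 1.519
1760^0.76 = 292.8
1.31^-0.2 = 0.9474
Denominator = 1.02 × 1.519 × 292.8 × 0.9474 = 429.8
D / 429.8 = 37100 / 429.8 = 86.32
v = 86.32^(1/0.48) = 86.32^2.0833 = 10802 m/s

v ≈ 10.8 km/s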